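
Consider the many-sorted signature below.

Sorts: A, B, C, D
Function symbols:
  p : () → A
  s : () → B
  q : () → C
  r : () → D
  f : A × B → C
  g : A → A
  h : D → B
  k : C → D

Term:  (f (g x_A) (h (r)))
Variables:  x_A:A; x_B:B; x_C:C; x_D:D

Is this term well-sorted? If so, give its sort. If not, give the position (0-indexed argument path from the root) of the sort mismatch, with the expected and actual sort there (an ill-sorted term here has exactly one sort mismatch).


well-sorted; sort = C

    x_A : A
  (g x_A) : A
    (r) : D
  (h (r)) : B
(f (g x_A) (h (r))) : C


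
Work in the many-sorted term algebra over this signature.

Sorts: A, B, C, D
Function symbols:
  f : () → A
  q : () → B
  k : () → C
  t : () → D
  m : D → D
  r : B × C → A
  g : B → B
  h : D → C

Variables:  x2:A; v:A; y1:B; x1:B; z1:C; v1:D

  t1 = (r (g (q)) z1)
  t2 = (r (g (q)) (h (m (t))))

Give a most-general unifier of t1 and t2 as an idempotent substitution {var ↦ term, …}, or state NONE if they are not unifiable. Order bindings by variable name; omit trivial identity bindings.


{z1 ↦ (h (m (t)))}


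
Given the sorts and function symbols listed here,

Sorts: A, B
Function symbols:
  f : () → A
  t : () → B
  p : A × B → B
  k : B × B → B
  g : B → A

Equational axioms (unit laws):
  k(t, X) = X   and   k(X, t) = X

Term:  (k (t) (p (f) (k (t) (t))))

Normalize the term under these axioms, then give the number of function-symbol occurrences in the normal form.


1. (k (t) (p (f) (k (t) (t))))  →  (p (f) (k (t) (t)))
2. (p (f) (k (t) (t)))  →  (p (f) (t))
normal form: (p (f) (t))

size = 3


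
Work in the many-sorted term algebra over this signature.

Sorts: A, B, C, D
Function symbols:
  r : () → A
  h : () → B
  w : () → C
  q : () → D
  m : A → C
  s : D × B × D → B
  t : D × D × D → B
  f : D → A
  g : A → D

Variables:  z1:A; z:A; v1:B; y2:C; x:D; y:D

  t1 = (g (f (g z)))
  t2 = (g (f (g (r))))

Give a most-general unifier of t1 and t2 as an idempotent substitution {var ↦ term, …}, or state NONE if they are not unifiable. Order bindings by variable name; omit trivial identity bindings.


{z ↦ (r)}


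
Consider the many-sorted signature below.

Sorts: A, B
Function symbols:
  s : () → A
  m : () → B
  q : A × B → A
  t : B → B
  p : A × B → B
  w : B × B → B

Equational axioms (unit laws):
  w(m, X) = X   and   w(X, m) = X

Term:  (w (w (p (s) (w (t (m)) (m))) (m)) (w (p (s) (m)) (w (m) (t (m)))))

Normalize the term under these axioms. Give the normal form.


normal form = (w (p (s) (t (m))) (w (p (s) (m)) (t (m))))

1. (w (w (p (s) (w (t (m)) (m))) (m)) (w (p (s) (m)) (w (m) (t (m)))))  →  (w (p (s) (w (t (m)) (m))) (w (p (s) (m)) (w (m) (t (m)))))
2. (w (p (s) (w (t (m)) (m))) (w (p (s) (m)) (w (m) (t (m)))))  →  (w (p (s) (t (m))) (w (p (s) (m)) (w (m) (t (m)))))
3. (w (p (s) (t (m))) (w (p (s) (m)) (w (m) (t (m)))))  →  (w (p (s) (t (m))) (w (p (s) (m)) (t (m))))


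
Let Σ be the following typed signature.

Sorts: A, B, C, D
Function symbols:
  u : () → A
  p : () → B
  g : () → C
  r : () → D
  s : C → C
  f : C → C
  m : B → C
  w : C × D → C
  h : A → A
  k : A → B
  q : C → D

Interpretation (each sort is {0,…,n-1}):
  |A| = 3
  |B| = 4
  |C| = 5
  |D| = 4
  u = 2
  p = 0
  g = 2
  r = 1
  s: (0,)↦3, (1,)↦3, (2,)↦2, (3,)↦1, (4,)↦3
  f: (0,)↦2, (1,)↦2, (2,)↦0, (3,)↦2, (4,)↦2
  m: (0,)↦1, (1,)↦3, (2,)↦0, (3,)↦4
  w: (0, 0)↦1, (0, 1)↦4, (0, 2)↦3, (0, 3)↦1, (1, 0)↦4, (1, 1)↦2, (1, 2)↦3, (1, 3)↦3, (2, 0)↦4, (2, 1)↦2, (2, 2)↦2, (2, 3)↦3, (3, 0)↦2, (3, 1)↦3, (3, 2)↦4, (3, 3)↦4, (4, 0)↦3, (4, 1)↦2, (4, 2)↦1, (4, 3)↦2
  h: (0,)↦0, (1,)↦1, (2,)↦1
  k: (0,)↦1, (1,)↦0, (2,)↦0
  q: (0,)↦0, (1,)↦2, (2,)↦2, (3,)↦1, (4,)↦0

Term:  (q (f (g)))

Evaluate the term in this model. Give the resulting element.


  g = 2
  (f (g)) = f(2,) = 0
  (q (f (g))) = q(0,) = 0

value = 0


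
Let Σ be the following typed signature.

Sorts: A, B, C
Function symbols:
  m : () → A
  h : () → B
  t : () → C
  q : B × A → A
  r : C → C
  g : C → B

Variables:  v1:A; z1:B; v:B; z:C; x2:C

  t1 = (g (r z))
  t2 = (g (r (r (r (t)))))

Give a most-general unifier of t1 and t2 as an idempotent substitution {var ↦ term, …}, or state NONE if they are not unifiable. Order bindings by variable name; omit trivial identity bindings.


{z ↦ (r (r (t)))}


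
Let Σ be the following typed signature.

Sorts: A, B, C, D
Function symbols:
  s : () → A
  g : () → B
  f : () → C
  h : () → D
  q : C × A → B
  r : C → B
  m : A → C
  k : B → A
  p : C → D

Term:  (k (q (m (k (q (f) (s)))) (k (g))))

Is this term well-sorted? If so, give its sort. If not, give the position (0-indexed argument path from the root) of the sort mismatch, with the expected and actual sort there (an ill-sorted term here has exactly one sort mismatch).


          (f) : C
          (s) : A
        (q (f) (s)) : B
      (k (q (f) (s))) : A
    (m (k (q (f) (s)))) : C
      (g) : B
    (k (g)) : A
  (q (m (k (q (f) (s)))) (k (g))) : B
(k (q (m (k (q (f) (s)))) (k (g)))) : A

well-sorted; sort = A


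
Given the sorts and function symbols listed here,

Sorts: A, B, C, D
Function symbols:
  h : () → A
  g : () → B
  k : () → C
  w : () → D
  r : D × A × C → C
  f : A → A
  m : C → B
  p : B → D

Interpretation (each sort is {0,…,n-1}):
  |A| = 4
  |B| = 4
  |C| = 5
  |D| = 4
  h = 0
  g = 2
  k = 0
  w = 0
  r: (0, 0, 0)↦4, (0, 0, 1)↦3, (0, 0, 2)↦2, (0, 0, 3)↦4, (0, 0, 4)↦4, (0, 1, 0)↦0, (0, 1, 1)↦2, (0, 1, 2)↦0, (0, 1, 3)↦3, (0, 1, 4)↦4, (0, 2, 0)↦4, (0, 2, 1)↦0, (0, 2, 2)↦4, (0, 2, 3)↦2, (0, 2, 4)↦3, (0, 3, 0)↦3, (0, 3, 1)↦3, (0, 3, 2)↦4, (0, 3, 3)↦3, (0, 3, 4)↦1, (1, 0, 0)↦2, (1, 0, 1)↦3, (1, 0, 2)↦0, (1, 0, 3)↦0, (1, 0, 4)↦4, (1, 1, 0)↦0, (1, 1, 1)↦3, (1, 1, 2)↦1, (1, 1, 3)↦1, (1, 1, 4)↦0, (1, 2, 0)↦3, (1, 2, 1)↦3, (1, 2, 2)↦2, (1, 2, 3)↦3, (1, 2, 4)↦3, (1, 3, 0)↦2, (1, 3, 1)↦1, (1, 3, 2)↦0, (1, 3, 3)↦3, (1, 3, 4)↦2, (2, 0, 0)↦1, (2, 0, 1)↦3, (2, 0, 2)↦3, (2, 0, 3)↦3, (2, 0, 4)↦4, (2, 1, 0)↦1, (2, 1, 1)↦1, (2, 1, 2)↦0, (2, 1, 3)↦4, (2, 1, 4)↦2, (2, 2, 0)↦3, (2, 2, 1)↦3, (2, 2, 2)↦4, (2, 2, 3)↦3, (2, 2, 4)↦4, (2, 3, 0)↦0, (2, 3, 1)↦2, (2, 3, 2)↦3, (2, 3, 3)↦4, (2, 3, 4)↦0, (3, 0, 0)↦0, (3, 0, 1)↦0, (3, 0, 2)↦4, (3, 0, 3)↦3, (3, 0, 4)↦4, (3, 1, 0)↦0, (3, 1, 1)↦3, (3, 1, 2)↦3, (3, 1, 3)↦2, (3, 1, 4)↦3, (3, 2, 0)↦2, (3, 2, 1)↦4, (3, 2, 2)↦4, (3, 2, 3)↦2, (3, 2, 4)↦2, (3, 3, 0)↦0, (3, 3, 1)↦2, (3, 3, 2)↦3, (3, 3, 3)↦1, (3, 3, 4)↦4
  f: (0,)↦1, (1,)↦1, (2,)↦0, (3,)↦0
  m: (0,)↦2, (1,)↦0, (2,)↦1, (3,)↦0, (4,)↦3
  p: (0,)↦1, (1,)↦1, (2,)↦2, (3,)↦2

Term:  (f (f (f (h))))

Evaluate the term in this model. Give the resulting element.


  h = 0
  (f (h)) = f(0,) = 1
  (f (f (h))) = f(1,) = 1
  (f (f (f (h)))) = f(1,) = 1

value = 1


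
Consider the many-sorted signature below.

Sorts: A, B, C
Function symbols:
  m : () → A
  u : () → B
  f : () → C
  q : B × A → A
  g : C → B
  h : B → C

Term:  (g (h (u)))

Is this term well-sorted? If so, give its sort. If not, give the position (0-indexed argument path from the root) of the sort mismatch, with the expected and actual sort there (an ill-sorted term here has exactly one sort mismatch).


well-sorted; sort = B

    (u) : B
  (h (u)) : C
(g (h (u))) : B


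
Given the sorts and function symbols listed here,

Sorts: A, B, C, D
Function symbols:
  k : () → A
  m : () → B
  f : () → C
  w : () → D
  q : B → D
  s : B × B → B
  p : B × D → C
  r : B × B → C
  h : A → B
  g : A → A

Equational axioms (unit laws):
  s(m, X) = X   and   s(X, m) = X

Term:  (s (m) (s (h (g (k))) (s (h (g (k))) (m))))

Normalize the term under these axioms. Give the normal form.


normal form = (s (h (g (k))) (h (g (k))))

1. (s (m) (s (h (g (k))) (s (h (g (k))) (m))))  →  (s (h (g (k))) (s (h (g (k))) (m)))
2. (s (h (g (k))) (s (h (g (k))) (m)))  →  (s (h (g (k))) (h (g (k))))


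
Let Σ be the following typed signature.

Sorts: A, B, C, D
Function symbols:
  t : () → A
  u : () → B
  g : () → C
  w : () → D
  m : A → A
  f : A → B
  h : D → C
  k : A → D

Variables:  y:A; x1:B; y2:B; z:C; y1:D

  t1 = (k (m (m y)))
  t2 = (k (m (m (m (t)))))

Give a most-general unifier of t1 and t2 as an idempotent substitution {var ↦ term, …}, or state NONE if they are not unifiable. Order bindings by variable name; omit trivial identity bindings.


{y ↦ (m (t))}


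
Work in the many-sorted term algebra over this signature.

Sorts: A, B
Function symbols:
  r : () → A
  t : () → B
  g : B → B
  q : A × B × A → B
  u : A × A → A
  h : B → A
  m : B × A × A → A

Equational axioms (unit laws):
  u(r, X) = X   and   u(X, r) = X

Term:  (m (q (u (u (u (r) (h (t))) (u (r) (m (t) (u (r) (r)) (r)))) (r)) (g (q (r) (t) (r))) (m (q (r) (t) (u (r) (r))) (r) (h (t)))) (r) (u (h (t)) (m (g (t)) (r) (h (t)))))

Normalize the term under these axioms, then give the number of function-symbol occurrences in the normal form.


size = 32

1. (m (q (u (u (u (r) (h (t))) (u (r) (m (t) (u (r) (r)) (r)))) (r)) (g (q (r) (t) (r))) (m (q (r) (t) (u (r) (r))) (r) (h (t)))) (r) (u (h (t)) (m (g (t)) (r) (h (t)))))  →  (m (q (u (u (r) (h (t))) (u (r) (m (t) (u (r) (r)) (r)))) (g (q (r) (t) (r))) (m (q (r) (t) (u (r) (r))) (r) (h (t)))) (r) (u (h (t)) (m (g (t)) (r) (h (t)))))
2. (m (q (u (u (r) (h (t))) (u (r) (m (t) (u (r) (r)) (r)))) (g (q (r) (t) (r))) (m (q (r) (t) (u (r) (r))) (r) (h (t)))) (r) (u (h (t)) (m (g (t)) (r) (h (t)))))  →  (m (q (u (h (t)) (u (r) (m (t) (u (r) (r)) (r)))) (g (q (r) (t) (r))) (m (q (r) (t) (u (r) (r))) (r) (h (t)))) (r) (u (h (t)) (m (g (t)) (r) (h (t)))))
3. (m (q (u (h (t)) (u (r) (m (t) (u (r) (r)) (r)))) (g (q (r) (t) (r))) (m (q (r) (t) (u (r) (r))) (r) (h (t)))) (r) (u (h (t)) (m (g (t)) (r) (h (t)))))  →  (m (q (u (h (t)) (m (t) (u (r) (r)) (r))) (g (q (r) (t) (r))) (m (q (r) (t) (u (r) (r))) (r) (h (t)))) (r) (u (h (t)) (m (g (t)) (r) (h (t)))))
4. (m (q (u (h (t)) (m (t) (u (r) (r)) (r))) (g (q (r) (t) (r))) (m (q (r) (t) (u (r) (r))) (r) (h (t)))) (r) (u (h (t)) (m (g (t)) (r) (h (t)))))  →  (m (q (u (h (t)) (m (t) (r) (r))) (g (q (r) (t) (r))) (m (q (r) (t) (u (r) (r))) (r) (h (t)))) (r) (u (h (t)) (m (g (t)) (r) (h (t)))))
5. (m (q (u (h (t)) (m (t) (r) (r))) (g (q (r) (t) (r))) (m (q (r) (t) (u (r) (r))) (r) (h (t)))) (r) (u (h (t)) (m (g (t)) (r) (h (t)))))  →  (m (q (u (h (t)) (m (t) (r) (r))) (g (q (r) (t) (r))) (m (q (r) (t) (r)) (r) (h (t)))) (r) (u (h (t)) (m (g (t)) (r) (h (t)))))
normal form: (m (q (u (h (t)) (m (t) (r) (r))) (g (q (r) (t) (r))) (m (q (r) (t) (r)) (r) (h (t)))) (r) (u (h (t)) (m (g (t)) (r) (h (t)))))


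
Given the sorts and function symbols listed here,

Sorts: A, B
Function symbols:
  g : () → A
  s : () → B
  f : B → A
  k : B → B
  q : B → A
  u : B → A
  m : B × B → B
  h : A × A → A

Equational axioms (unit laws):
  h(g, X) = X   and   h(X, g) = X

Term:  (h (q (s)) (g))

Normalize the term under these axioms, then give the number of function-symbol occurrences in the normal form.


1. (h (q (s)) (g))  →  (q (s))
normal form: (q (s))

size = 2


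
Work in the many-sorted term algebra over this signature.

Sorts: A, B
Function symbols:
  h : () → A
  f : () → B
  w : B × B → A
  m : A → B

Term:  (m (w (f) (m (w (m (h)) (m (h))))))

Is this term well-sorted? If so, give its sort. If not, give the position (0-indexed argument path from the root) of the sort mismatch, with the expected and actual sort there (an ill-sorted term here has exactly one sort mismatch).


well-sorted; sort = B

    (f) : B
          (h) : A
        (m (h)) : B
          (h) : A
        (m (h)) : B
      (w (m (h)) (m (h))) : A
    (m (w (m (h)) (m (h)))) : B
  (w (f) (m (w (m (h)) (m (h))))) : A
(m (w (f) (m (w (m (h)) (m (h)))))) : B


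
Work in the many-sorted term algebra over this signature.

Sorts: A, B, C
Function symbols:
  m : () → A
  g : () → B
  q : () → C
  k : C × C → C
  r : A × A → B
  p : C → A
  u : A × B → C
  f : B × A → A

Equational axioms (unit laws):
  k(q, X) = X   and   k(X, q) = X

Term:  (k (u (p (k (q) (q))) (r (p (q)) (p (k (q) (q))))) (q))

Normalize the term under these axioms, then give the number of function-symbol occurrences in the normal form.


size = 8

1. (k (u (p (k (q) (q))) (r (p (q)) (p (k (q) (q))))) (q))  →  (u (p (k (q) (q))) (r (p (q)) (p (k (q) (q)))))
2. (u (p (k (q) (q))) (r (p (q)) (p (k (q) (q)))))  →  (u (p (q)) (r (p (q)) (p (k (q) (q)))))
3. (u (p (q)) (r (p (q)) (p (k (q) (q)))))  →  (u (p (q)) (r (p (q)) (p (q))))
normal form: (u (p (q)) (r (p (q)) (p (q))))


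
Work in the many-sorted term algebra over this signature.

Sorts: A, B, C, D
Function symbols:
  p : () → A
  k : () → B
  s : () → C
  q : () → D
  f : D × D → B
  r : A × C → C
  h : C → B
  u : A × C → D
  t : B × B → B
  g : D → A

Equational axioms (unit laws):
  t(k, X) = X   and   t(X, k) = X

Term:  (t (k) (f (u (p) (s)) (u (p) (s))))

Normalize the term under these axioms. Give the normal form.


normal form = (f (u (p) (s)) (u (p) (s)))

1. (t (k) (f (u (p) (s)) (u (p) (s))))  →  (f (u (p) (s)) (u (p) (s)))


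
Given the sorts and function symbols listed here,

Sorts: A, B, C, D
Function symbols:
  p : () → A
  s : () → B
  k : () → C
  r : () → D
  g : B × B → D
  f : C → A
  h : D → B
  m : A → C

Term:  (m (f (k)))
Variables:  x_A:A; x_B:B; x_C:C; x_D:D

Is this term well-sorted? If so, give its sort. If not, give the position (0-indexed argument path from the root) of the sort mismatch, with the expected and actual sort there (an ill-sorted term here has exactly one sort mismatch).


    (k) : C
  (f (k)) : A
(m (f (k))) : C

well-sorted; sort = C


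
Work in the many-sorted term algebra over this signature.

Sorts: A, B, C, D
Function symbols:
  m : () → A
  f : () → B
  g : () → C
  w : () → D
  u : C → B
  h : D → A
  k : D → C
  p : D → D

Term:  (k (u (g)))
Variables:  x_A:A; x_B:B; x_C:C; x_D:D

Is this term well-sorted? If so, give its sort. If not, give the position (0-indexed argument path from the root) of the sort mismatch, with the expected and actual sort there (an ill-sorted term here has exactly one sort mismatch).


ill-sorted at position [0]: expected D, got B

    (g) : C
  (u (g)) : B
(k (u (g))) : ✗ arg 0 at [0] has sort B, expected D


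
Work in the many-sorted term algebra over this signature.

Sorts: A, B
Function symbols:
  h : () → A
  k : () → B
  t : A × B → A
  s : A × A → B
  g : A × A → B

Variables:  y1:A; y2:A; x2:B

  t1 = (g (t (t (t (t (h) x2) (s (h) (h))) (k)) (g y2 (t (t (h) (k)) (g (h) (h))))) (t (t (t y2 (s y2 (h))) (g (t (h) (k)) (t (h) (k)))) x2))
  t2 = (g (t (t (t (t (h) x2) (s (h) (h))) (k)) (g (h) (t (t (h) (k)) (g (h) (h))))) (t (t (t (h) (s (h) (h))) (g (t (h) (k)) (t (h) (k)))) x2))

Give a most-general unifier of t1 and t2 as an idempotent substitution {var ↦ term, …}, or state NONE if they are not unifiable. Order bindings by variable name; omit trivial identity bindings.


{y2 ↦ (h)}


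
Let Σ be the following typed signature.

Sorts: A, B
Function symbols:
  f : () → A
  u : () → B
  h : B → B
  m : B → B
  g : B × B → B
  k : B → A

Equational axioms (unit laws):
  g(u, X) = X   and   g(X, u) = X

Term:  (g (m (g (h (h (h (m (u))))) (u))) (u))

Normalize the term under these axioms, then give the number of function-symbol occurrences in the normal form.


1. (g (m (g (h (h (h (m (u))))) (u))) (u))  →  (m (g (h (h (h (m (u))))) (u)))
2. (m (g (h (h (h (m (u))))) (u)))  →  (m (h (h (h (m (u))))))
normal form: (m (h (h (h (m (u))))))

size = 6


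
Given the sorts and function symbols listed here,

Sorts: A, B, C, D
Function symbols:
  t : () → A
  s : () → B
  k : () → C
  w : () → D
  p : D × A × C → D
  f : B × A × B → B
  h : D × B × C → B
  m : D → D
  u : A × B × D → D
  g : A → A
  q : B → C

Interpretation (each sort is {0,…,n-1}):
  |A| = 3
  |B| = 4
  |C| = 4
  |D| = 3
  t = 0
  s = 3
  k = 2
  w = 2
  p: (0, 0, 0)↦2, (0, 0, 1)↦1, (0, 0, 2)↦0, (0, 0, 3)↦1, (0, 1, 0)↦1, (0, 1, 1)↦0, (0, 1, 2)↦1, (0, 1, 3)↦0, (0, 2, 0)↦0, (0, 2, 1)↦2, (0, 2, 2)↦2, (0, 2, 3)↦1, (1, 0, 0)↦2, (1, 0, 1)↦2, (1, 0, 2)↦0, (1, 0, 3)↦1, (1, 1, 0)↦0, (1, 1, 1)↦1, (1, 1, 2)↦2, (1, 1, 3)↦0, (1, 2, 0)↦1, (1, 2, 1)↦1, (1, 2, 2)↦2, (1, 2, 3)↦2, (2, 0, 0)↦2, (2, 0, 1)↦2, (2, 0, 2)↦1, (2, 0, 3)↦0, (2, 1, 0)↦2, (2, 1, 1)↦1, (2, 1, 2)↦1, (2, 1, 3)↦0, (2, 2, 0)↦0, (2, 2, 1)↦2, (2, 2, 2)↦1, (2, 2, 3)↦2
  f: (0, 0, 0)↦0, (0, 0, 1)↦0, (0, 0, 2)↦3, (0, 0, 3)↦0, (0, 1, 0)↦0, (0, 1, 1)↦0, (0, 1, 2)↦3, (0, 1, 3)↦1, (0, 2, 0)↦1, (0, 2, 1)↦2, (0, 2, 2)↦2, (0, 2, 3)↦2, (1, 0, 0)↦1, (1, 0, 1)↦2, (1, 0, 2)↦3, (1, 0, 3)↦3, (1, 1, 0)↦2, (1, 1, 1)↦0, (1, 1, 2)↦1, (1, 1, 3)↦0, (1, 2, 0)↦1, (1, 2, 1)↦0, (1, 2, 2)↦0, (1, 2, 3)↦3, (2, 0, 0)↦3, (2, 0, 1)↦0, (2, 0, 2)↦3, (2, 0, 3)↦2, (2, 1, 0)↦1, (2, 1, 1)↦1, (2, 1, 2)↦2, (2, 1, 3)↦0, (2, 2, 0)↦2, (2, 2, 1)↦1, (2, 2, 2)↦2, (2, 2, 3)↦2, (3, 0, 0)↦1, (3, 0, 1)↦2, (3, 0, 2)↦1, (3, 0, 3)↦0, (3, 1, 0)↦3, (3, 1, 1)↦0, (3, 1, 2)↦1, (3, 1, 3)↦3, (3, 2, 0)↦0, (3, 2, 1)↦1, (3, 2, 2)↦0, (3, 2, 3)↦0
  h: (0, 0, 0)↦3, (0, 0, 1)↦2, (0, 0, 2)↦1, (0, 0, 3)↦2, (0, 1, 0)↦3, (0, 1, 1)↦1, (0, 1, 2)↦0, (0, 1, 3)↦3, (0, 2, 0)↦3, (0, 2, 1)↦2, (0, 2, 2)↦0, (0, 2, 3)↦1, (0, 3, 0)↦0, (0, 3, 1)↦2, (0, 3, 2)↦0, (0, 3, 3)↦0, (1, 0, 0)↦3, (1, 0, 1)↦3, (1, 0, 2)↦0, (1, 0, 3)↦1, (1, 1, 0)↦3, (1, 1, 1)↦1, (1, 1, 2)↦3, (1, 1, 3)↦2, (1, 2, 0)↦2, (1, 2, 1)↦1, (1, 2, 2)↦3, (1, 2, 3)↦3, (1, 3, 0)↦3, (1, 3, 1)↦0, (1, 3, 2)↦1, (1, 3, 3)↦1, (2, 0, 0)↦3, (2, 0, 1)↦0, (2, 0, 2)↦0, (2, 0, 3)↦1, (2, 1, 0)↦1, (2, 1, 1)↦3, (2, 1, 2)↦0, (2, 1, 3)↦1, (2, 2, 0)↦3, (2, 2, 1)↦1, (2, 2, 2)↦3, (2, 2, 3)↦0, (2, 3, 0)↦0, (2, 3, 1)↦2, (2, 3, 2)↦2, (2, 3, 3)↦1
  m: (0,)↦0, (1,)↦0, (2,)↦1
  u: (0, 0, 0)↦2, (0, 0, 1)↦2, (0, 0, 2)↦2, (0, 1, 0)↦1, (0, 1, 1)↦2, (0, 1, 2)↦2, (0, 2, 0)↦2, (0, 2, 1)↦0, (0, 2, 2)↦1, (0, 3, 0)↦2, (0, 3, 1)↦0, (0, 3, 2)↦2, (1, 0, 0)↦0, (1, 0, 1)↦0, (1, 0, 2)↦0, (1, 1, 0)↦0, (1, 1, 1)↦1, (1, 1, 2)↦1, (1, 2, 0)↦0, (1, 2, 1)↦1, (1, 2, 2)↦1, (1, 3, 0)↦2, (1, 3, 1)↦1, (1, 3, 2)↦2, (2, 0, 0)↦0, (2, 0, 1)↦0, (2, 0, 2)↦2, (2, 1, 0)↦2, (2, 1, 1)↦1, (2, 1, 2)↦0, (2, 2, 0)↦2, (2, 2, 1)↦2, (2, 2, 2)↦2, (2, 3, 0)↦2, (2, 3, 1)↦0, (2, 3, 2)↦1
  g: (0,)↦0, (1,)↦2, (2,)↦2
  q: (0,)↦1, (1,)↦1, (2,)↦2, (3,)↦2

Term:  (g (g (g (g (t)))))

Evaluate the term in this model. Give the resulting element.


value = 0

  t = 0
  (g (t)) = g(0,) = 0
  (g (g (t))) = g(0,) = 0
  (g (g (g (t)))) = g(0,) = 0
  (g (g (g (g (t))))) = g(0,) = 0


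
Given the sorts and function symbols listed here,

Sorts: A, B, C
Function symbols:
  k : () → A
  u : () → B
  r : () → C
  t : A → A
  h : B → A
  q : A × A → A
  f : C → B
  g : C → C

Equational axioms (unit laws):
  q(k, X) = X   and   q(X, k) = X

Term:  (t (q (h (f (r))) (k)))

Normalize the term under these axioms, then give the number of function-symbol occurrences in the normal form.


1. (t (q (h (f (r))) (k)))  →  (t (h (f (r))))
normal form: (t (h (f (r))))

size = 4


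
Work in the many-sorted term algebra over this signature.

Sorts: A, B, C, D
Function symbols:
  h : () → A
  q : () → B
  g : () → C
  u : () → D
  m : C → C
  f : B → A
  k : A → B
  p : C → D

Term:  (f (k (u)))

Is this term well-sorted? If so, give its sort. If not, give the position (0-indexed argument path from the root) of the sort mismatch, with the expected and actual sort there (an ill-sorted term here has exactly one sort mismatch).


    (u) : D
  (k (u)) : ✗ arg 0 at [0, 0] has sort D, expected A

ill-sorted at position [0, 0]: expected A, got D


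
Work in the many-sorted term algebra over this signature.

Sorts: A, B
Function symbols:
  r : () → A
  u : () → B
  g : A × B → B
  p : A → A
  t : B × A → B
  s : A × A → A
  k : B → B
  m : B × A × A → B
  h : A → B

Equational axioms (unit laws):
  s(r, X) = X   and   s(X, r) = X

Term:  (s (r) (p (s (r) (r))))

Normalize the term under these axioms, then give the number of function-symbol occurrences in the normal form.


1. (s (r) (p (s (r) (r))))  →  (p (s (r) (r)))
2. (p (s (r) (r)))  →  (p (r))
normal form: (p (r))

size = 2


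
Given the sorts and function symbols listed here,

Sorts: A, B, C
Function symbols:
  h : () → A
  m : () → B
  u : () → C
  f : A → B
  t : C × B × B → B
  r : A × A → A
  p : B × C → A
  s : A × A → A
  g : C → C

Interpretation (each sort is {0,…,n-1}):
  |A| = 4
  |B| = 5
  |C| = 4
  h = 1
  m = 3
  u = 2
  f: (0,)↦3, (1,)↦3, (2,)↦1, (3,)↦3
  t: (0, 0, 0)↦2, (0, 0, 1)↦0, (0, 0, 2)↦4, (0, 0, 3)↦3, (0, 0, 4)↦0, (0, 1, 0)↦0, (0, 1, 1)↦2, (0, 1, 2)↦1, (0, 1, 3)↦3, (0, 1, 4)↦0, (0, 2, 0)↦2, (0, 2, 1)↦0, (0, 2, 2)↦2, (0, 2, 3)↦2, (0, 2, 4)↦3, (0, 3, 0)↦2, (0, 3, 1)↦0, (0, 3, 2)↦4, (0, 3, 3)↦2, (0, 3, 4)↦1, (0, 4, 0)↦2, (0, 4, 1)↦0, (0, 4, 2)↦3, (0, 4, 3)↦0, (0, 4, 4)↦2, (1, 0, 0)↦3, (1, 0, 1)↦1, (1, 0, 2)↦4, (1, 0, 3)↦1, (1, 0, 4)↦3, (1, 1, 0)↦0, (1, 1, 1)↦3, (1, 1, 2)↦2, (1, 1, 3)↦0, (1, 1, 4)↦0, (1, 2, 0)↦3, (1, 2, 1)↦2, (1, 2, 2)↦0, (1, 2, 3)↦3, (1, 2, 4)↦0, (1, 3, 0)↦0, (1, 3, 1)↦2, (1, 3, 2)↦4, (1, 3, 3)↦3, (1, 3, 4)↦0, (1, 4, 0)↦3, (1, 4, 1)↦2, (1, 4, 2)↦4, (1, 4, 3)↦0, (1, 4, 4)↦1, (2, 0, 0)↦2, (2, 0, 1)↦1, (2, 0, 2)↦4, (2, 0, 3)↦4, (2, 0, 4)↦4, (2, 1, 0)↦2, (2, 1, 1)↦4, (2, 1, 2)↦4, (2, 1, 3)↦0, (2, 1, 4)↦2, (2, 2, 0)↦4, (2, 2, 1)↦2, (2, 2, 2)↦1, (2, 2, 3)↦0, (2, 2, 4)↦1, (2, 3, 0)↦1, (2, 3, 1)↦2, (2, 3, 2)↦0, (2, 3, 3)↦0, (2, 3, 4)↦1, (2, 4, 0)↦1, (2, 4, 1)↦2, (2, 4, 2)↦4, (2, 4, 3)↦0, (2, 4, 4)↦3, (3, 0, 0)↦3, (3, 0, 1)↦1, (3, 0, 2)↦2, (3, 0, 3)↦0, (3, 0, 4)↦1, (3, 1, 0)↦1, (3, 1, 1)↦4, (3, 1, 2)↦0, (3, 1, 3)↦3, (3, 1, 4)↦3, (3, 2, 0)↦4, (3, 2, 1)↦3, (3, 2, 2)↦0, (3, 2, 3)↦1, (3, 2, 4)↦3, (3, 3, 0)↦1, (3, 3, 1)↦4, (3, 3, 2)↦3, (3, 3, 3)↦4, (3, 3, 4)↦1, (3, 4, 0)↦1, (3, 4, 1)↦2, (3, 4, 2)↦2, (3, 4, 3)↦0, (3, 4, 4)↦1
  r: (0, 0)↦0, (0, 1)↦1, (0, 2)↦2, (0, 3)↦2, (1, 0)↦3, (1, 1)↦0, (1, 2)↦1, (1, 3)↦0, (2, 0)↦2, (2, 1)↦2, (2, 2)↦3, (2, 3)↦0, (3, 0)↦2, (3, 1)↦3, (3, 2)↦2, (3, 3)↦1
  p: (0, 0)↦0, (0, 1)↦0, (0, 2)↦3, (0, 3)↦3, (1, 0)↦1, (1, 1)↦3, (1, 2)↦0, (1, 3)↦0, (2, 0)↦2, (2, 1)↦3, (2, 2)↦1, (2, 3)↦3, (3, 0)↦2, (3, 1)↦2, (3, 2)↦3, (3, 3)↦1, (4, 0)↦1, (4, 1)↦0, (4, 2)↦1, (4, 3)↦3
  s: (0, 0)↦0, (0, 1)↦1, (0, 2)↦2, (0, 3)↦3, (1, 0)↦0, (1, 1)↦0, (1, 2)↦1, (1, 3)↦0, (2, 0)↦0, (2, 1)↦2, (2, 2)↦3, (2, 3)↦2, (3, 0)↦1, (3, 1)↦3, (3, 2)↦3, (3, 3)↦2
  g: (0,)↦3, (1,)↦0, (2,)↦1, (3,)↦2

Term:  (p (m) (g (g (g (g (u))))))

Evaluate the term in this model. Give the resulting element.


value = 3

  m = 3
  u = 2
  (g (u)) = g(2,) = 1
  (g (g (u))) = g(1,) = 0
  (g (g (g (u)))) = g(0,) = 3
  (g (g (g (g (u))))) = g(3,) = 2
  (p (m) (g (g (g (g (u)))))) = p(3, 2) = 3


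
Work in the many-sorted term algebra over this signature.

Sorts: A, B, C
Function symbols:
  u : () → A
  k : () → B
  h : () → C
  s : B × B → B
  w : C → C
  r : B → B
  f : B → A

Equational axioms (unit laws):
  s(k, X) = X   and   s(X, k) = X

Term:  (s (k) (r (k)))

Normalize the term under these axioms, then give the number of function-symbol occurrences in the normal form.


size = 2

1. (s (k) (r (k)))  →  (r (k))
normal form: (r (k))


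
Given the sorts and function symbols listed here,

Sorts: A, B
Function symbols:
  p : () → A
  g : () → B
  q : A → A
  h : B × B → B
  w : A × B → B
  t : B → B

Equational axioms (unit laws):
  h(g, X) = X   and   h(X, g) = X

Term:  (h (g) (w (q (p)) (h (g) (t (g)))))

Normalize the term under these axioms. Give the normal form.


1. (h (g) (w (q (p)) (h (g) (t (g)))))  →  (w (q (p)) (h (g) (t (g))))
2. (w (q (p)) (h (g) (t (g))))  →  (w (q (p)) (t (g)))

normal form = (w (q (p)) (t (g)))


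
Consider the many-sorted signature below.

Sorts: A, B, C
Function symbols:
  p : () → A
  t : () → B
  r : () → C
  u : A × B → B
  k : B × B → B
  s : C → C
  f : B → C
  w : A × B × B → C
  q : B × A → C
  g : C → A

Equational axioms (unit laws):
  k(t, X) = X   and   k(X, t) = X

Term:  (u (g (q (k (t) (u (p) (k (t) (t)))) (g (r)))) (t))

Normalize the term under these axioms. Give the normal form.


1. (u (g (q (k (t) (u (p) (k (t) (t)))) (g (r)))) (t))  →  (u (g (q (u (p) (k (t) (t))) (g (r)))) (t))
2. (u (g (q (u (p) (k (t) (t))) (g (r)))) (t))  →  (u (g (q (u (p) (t)) (g (r)))) (t))

normal form = (u (g (q (u (p) (t)) (g (r)))) (t))


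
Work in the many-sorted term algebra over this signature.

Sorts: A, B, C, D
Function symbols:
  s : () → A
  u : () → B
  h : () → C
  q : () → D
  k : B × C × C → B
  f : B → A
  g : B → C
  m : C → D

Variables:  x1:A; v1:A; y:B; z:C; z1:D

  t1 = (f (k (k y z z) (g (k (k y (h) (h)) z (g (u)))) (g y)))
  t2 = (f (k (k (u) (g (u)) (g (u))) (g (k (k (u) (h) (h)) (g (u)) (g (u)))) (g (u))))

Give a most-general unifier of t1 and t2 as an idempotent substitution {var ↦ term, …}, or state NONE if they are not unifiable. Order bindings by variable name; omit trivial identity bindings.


{y ↦ (u), z ↦ (g (u))}


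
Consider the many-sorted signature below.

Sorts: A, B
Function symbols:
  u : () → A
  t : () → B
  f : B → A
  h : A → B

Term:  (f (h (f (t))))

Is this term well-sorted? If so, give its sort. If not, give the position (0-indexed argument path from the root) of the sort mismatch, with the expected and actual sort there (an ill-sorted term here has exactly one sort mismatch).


      (t) : B
    (f (t)) : A
  (h (f (t))) : B
(f (h (f (t)))) : A

well-sorted; sort = A


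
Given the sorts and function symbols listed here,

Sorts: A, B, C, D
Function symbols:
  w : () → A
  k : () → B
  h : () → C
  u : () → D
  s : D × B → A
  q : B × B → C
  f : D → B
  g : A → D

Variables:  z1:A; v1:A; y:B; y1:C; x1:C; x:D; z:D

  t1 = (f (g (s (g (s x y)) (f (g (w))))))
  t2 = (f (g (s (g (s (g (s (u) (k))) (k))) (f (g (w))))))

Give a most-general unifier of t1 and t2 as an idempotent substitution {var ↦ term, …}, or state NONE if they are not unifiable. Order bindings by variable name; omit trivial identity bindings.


{x ↦ (g (s (u) (k))), y ↦ (k)}


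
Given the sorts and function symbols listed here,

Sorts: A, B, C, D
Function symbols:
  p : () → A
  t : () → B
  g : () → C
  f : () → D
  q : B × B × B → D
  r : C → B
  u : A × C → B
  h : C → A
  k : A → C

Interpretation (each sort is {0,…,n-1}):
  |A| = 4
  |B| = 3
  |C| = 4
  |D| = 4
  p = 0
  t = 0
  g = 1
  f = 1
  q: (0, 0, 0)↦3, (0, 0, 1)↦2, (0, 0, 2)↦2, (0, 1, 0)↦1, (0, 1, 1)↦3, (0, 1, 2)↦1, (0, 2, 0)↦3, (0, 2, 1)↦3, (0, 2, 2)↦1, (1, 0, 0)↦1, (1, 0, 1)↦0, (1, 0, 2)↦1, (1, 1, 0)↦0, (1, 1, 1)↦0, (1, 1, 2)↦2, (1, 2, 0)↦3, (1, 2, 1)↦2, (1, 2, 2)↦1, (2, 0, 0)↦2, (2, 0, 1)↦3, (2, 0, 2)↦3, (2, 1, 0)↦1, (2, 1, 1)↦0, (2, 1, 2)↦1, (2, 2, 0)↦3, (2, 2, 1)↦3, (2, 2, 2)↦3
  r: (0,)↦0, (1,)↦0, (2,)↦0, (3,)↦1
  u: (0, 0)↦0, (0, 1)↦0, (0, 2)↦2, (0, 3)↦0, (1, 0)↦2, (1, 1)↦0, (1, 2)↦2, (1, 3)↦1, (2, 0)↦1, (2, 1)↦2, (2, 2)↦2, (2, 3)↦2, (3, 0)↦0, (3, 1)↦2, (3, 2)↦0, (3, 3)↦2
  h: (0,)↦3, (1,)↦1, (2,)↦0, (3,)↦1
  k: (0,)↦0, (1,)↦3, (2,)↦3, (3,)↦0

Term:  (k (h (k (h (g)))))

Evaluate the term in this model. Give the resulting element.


value = 3

  g = 1
  (h (g)) = h(1,) = 1
  (k (h (g))) = k(1,) = 3
  (h (k (h (g)))) = h(3,) = 1
  (k (h (k (h (g))))) = k(1,) = 3


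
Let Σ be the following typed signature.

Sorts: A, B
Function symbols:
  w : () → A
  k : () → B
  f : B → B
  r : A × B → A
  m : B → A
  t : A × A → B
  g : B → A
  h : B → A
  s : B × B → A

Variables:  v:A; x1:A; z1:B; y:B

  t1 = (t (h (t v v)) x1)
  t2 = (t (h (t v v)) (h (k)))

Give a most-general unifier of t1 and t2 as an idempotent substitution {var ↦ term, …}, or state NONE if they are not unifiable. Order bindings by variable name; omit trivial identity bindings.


{x1 ↦ (h (k))}


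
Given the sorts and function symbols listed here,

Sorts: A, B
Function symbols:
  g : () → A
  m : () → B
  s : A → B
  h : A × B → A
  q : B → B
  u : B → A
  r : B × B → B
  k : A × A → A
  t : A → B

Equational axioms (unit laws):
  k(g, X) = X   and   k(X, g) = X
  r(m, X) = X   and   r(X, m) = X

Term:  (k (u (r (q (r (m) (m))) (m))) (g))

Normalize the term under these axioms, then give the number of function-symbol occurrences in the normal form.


size = 3

1. (k (u (r (q (r (m) (m))) (m))) (g))  →  (u (r (q (r (m) (m))) (m)))
2. (u (r (q (r (m) (m))) (m)))  →  (u (q (r (m) (m))))
3. (u (q (r (m) (m))))  →  (u (q (m)))
normal form: (u (q (m)))


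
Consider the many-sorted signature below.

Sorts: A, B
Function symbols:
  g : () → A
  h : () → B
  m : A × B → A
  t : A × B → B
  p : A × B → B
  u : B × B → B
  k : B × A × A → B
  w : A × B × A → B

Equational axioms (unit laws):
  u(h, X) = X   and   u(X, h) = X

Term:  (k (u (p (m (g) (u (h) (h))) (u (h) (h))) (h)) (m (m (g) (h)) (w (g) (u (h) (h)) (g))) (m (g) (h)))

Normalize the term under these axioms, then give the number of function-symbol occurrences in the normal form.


size = 17

1. (k (u (p (m (g) (u (h) (h))) (u (h) (h))) (h)) (m (m (g) (h)) (w (g) (u (h) (h)) (g))) (m (g) (h)))  →  (k (p (m (g) (u (h) (h))) (u (h) (h))) (m (m (g) (h)) (w (g) (u (h) (h)) (g))) (m (g) (h)))
2. (k (p (m (g) (u (h) (h))) (u (h) (h))) (m (m (g) (h)) (w (g) (u (h) (h)) (g))) (m (g) (h)))  →  (k (p (m (g) (h)) (u (h) (h))) (m (m (g) (h)) (w (g) (u (h) (h)) (g))) (m (g) (h)))
3. (k (p (m (g) (h)) (u (h) (h))) (m (m (g) (h)) (w (g) (u (h) (h)) (g))) (m (g) (h)))  →  (k (p (m (g) (h)) (h)) (m (m (g) (h)) (w (g) (u (h) (h)) (g))) (m (g) (h)))
4. (k (p (m (g) (h)) (h)) (m (m (g) (h)) (w (g) (u (h) (h)) (g))) (m (g) (h)))  →  (k (p (m (g) (h)) (h)) (m (m (g) (h)) (w (g) (h) (g))) (m (g) (h)))
normal form: (k (p (m (g) (h)) (h)) (m (m (g) (h)) (w (g) (h) (g))) (m (g) (h)))


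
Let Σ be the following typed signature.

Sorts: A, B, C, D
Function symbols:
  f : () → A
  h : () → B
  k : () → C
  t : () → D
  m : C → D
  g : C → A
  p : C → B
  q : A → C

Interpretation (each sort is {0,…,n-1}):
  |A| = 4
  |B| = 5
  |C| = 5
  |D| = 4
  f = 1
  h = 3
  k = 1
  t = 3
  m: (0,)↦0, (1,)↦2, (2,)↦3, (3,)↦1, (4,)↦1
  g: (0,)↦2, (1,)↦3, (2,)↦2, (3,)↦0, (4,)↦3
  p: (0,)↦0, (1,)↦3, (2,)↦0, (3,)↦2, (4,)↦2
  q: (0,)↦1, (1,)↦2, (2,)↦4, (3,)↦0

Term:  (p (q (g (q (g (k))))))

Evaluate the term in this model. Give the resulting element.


value = 2

  k = 1
  (g (k)) = g(1,) = 3
  (q (g (k))) = q(3,) = 0
  (g (q (g (k)))) = g(0,) = 2
  (q (g (q (g (k))))) = q(2,) = 4
  (p (q (g (q (g (k)))))) = p(4,) = 2


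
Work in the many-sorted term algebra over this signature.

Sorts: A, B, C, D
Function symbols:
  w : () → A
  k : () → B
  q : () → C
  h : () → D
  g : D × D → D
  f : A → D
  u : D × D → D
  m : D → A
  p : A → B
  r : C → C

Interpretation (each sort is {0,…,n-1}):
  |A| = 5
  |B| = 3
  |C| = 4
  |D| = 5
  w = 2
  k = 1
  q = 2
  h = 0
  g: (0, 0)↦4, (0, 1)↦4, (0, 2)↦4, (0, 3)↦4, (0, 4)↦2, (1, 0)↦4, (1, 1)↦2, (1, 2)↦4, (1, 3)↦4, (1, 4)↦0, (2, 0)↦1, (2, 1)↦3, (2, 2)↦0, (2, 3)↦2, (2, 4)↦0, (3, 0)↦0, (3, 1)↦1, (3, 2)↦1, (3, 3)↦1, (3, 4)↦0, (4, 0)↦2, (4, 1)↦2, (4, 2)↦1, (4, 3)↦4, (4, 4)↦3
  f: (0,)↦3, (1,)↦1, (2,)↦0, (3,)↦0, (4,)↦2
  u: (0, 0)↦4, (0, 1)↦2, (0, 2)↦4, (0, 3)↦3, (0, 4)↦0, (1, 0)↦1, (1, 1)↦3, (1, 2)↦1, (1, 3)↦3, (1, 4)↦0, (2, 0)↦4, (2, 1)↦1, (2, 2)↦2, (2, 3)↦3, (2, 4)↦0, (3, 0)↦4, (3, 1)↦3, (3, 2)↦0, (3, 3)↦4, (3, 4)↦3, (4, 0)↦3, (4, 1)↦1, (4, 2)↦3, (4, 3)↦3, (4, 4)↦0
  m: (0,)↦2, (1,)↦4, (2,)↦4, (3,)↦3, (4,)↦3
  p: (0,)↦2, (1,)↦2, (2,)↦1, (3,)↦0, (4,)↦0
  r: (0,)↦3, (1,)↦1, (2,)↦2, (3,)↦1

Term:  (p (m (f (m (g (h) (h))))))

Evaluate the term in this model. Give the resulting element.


value = 1

  h = 0
  h = 0
  (g (h) (h)) = g(0, 0) = 4
  (m (g (h) (h))) = m(4,) = 3
  (f (m (g (h) (h)))) = f(3,) = 0
  (m (f (m (g (h) (h))))) = m(0,) = 2
  (p (m (f (m (g (h) (h)))))) = p(2,) = 1


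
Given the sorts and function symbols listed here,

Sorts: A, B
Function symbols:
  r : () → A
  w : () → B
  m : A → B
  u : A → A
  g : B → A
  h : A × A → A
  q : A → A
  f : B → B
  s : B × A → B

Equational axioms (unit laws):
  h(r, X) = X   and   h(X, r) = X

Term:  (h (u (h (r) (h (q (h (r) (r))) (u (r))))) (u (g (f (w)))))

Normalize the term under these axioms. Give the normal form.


1. (h (u (h (r) (h (q (h (r) (r))) (u (r))))) (u (g (f (w)))))  →  (h (u (h (q (h (r) (r))) (u (r)))) (u (g (f (w)))))
2. (h (u (h (q (h (r) (r))) (u (r)))) (u (g (f (w)))))  →  (h (u (h (q (r)) (u (r)))) (u (g (f (w)))))

normal form = (h (u (h (q (r)) (u (r)))) (u (g (f (w)))))


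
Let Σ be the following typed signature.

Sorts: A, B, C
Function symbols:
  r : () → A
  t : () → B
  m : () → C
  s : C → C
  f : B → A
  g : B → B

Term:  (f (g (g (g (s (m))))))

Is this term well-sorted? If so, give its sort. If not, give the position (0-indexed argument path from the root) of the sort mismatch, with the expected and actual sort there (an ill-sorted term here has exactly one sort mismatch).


ill-sorted at position [0, 0, 0, 0]: expected B, got C

          (m) : C
        (s (m)) : C
      (g (s (m))) : ✗ arg 0 at [0, 0, 0, 0] has sort C, expected B


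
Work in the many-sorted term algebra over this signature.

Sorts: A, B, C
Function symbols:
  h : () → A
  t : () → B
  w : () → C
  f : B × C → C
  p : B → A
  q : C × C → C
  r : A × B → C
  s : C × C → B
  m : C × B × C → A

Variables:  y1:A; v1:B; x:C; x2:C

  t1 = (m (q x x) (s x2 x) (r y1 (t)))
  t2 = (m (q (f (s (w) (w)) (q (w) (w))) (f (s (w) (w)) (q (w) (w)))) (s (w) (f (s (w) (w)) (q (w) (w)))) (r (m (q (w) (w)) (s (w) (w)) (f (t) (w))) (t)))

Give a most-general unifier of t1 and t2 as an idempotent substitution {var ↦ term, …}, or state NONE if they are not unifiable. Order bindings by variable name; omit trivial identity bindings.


{x ↦ (f (s (w) (w)) (q (w) (w))), x2 ↦ (w), y1 ↦ (m (q (w) (w)) (s (w) (w)) (f (t) (w)))}


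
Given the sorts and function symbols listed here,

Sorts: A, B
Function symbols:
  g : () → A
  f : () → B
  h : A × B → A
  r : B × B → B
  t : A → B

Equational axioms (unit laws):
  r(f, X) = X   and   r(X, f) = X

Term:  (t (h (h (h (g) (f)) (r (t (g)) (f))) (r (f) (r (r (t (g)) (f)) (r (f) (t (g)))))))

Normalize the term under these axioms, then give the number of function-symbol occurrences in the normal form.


size = 13

1. (t (h (h (h (g) (f)) (r (t (g)) (f))) (r (f) (r (r (t (g)) (f)) (r (f) (t (g)))))))  →  (t (h (h (h (g) (f)) (t (g))) (r (f) (r (r (t (g)) (f)) (r (f) (t (g)))))))
2. (t (h (h (h (g) (f)) (t (g))) (r (f) (r (r (t (g)) (f)) (r (f) (t (g)))))))  →  (t (h (h (h (g) (f)) (t (g))) (r (r (t (g)) (f)) (r (f) (t (g))))))
3. (t (h (h (h (g) (f)) (t (g))) (r (r (t (g)) (f)) (r (f) (t (g))))))  →  (t (h (h (h (g) (f)) (t (g))) (r (t (g)) (r (f) (t (g))))))
4. (t (h (h (h (g) (f)) (t (g))) (r (t (g)) (r (f) (t (g))))))  →  (t (h (h (h (g) (f)) (t (g))) (r (t (g)) (t (g)))))
normal form: (t (h (h (h (g) (f)) (t (g))) (r (t (g)) (t (g)))))


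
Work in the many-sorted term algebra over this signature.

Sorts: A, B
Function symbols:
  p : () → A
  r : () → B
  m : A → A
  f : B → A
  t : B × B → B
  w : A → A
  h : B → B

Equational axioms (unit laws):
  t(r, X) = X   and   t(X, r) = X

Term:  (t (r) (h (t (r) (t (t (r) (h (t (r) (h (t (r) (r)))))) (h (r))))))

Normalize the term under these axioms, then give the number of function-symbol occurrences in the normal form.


size = 7

1. (t (r) (h (t (r) (t (t (r) (h (t (r) (h (t (r) (r)))))) (h (r))))))  →  (h (t (r) (t (t (r) (h (t (r) (h (t (r) (r)))))) (h (r)))))
2. (h (t (r) (t (t (r) (h (t (r) (h (t (r) (r)))))) (h (r)))))  →  (h (t (t (r) (h (t (r) (h (t (r) (r)))))) (h (r))))
3. (h (t (t (r) (h (t (r) (h (t (r) (r)))))) (h (r))))  →  (h (t (h (t (r) (h (t (r) (r))))) (h (r))))
4. (h (t (h (t (r) (h (t (r) (r))))) (h (r))))  →  (h (t (h (h (t (r) (r)))) (h (r))))
5. (h (t (h (h (t (r) (r)))) (h (r))))  →  (h (t (h (h (r))) (h (r))))
normal form: (h (t (h (h (r))) (h (r))))


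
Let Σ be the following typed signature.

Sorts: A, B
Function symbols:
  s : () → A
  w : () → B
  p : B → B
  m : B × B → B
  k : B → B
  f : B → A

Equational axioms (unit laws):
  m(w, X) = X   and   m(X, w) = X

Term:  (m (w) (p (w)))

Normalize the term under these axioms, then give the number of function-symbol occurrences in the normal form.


1. (m (w) (p (w)))  →  (p (w))
normal form: (p (w))

size = 2


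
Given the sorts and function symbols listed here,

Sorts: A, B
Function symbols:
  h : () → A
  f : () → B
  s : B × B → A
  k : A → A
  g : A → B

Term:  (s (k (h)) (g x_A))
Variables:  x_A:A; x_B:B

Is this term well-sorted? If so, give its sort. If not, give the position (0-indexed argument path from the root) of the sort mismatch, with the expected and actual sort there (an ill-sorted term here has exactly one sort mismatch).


    (h) : A
  (k (h)) : A
    x_A : A
  (g x_A) : B
(s (k (h)) (g x_A)) : ✗ arg 0 at [0] has sort A, expected B

ill-sorted at position [0]: expected B, got A


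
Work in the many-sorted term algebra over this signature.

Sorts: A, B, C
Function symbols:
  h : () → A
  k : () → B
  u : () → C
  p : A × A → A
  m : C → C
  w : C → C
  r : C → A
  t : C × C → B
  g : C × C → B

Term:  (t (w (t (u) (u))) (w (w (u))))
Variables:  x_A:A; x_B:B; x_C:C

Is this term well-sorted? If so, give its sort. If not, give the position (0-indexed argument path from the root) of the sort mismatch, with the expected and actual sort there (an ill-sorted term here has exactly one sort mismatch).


ill-sorted at position [0, 0]: expected C, got B

      (u) : C
      (u) : C
    (t (u) (u)) : B
  (w (t (u) (u))) : ✗ arg 0 at [0, 0] has sort B, expected C
      (u) : C
    (w (u)) : C
  (w (w (u))) : C


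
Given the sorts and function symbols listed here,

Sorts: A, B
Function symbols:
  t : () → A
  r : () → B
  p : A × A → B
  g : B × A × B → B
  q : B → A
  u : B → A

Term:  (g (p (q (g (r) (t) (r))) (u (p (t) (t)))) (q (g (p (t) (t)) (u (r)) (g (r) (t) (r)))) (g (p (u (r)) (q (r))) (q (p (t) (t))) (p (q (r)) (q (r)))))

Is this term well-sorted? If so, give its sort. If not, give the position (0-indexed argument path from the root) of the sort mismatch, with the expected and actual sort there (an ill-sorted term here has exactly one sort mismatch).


        (r) : B
        (t) : A
        (r) : B
      (g (r) (t) (r)) : B
    (q (g (r) (t) (r))) : A
        (t) : A
        (t) : A
      (p (t) (t)) : B
    (u (p (t) (t))) : A
  (p (q (g (r) (t) (r))) (u (p (t) (t)))) : B
        (t) : A
        (t) : A
      (p (t) (t)) : B
        (r) : B
      (u (r)) : A
        (r) : B
        (t) : A
        (r) : B
      (g (r) (t) (r)) : B
    (g (p (t) (t)) (u (r)) (g (r) (t) (r))) : B
  (q (g (p (t) (t)) (u (r)) (g (r) (t) (r)))) : A
        (r) : B
      (u (r)) : A
        (r) : B
      (q (r)) : A
    (p (u (r)) (q (r))) : B
        (t) : A
        (t) : A
      (p (t) (t)) : B
    (q (p (t) (t))) : A
        (r) : B
      (q (r)) : A
        (r) : B
      (q (r)) : A
    (p (q (r)) (q (r))) : B
  (g (p (u (r)) (q (r))) (q (p (t) (t))) (p (q (r)) (q (r)))) : B
(g (p (q (g (r) (t) (r))) (u (p (t) (t)))) (q (g (p (t) (t)) (u (r)) (g (r) (t) (r)))) (g (p (u (r)) (q (r))) (q (p (t) (t))) (p (q (r)) (q (r))))) : B

well-sorted; sort = B
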